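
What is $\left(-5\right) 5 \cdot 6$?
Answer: $-150$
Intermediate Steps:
$\left(-5\right) 5 \cdot 6 = \left(-25\right) 6 = -150$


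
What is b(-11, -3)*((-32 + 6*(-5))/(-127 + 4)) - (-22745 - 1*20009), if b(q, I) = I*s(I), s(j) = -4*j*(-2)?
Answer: 1754402/41 ≈ 42790.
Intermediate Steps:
s(j) = 8*j
b(q, I) = 8*I² (b(q, I) = I*(8*I) = 8*I²)
b(-11, -3)*((-32 + 6*(-5))/(-127 + 4)) - (-22745 - 1*20009) = (8*(-3)²)*((-32 + 6*(-5))/(-127 + 4)) - (-22745 - 1*20009) = (8*9)*((-32 - 30)/(-123)) - (-22745 - 20009) = 72*(-62*(-1/123)) - 1*(-42754) = 72*(62/123) + 42754 = 1488/41 + 42754 = 1754402/41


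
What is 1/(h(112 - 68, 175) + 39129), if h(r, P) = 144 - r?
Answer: 1/39229 ≈ 2.5491e-5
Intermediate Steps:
1/(h(112 - 68, 175) + 39129) = 1/((144 - (112 - 68)) + 39129) = 1/((144 - 1*44) + 39129) = 1/((144 - 44) + 39129) = 1/(100 + 39129) = 1/39229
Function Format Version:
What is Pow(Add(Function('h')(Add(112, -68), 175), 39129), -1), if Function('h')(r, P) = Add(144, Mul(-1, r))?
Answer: Rational(1, 39229) ≈ 2.5491e-5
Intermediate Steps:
Pow(Add(Function('h')(Add(112, -68), 175), 39129), -1) = Pow(Add(Add(144, Mul(-1, Add(112, -68))), 39129), -1) = Pow(Add(Add(144, Mul(-1, 44)), 39129), -1) = Pow(Add(Add(144, -44), 39129), -1) = Pow(Add(100, 39129), -1) = Pow(39229, -1) = Rational(1, 39229)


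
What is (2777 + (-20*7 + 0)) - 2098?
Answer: 539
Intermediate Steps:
(2777 + (-20*7 + 0)) - 2098 = (2777 + (-140 + 0)) - 2098 = (2777 - 140) - 2098 = 2637 - 2098 = 539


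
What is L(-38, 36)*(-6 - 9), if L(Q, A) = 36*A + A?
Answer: -19980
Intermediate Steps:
L(Q, A) = 37*A
L(-38, 36)*(-6 - 9) = (37*36)*(-6 - 9) = 1332*(-15) = -19980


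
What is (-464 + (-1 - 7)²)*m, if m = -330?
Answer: 132000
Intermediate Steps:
(-464 + (-1 - 7)²)*m = (-464 + (-1 - 7)²)*(-330) = (-464 + (-8)²)*(-330) = (-464 + 64)*(-330) = -400*(-330) = 132000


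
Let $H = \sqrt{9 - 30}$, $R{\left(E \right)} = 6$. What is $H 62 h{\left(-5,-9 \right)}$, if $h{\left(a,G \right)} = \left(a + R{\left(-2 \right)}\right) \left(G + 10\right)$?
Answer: $62 i \sqrt{21} \approx 284.12 i$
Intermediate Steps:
$H = i \sqrt{21}$ ($H = \sqrt{-21} = i \sqrt{21} \approx 4.5826 i$)
$h{\left(a,G \right)} = \left(6 + a\right) \left(10 + G\right)$ ($h{\left(a,G \right)} = \left(a + 6\right) \left(G + 10\right) = \left(6 + a\right) \left(10 + G\right)$)
$H 62 h{\left(-5,-9 \right)} = i \sqrt{21} \cdot 62 \left(60 + 6 \left(-9\right) + 10 \left(-5\right) - -45\right) = 62 i \sqrt{21} \left(60 - 54 - 50 + 45\right) = 62 i \sqrt{21} \cdot 1 = 62 i \sqrt{21}$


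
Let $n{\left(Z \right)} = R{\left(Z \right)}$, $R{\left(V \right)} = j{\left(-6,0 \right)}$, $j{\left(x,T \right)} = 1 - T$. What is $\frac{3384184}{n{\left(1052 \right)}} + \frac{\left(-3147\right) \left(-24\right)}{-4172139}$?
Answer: $\frac{1568809552672}{463571} \approx 3.3842 \cdot 10^{6}$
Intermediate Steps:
$R{\left(V \right)} = 1$ ($R{\left(V \right)} = 1 - 0 = 1 + 0 = 1$)
$n{\left(Z \right)} = 1$
$\frac{3384184}{n{\left(1052 \right)}} + \frac{\left(-3147\right) \left(-24\right)}{-4172139} = \frac{3384184}{1} + \frac{\left(-3147\right) \left(-24\right)}{-4172139} = 3384184 \cdot 1 + 75528 \left(- \frac{1}{4172139}\right) = 3384184 - \frac{8392}{463571} = \frac{1568809552672}{463571}$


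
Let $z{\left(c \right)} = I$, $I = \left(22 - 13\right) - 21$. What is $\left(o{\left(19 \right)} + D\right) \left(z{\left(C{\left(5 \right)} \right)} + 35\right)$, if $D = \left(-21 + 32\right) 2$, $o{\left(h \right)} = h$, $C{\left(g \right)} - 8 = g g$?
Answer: $943$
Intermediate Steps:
$C{\left(g \right)} = 8 + g^{2}$ ($C{\left(g \right)} = 8 + g g = 8 + g^{2}$)
$D = 22$ ($D = 11 \cdot 2 = 22$)
$I = -12$ ($I = 9 - 21 = -12$)
$z{\left(c \right)} = -12$
$\left(o{\left(19 \right)} + D\right) \left(z{\left(C{\left(5 \right)} \right)} + 35\right) = \left(19 + 22\right) \left(-12 + 35\right) = 41 \cdot 23 = 943$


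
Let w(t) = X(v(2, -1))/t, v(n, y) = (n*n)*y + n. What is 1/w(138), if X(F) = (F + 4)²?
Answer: 69/2 ≈ 34.500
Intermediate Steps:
v(n, y) = n + y*n² (v(n, y) = n²*y + n = y*n² + n = n + y*n²)
X(F) = (4 + F)²
w(t) = 4/t (w(t) = (4 + 2*(1 + 2*(-1)))²/t = (4 + 2*(1 - 2))²/t = (4 + 2*(-1))²/t = (4 - 2)²/t = 2²/t = 4/t)
1/w(138) = 1/(4/138) = 1/(4*(1/138)) = 1/(2/69) = 69/2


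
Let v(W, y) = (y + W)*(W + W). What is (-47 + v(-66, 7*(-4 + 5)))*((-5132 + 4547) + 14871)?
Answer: 110587926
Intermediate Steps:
v(W, y) = 2*W*(W + y) (v(W, y) = (W + y)*(2*W) = 2*W*(W + y))
(-47 + v(-66, 7*(-4 + 5)))*((-5132 + 4547) + 14871) = (-47 + 2*(-66)*(-66 + 7*(-4 + 5)))*((-5132 + 4547) + 14871) = (-47 + 2*(-66)*(-66 + 7*1))*(-585 + 14871) = (-47 + 2*(-66)*(-66 + 7))*14286 = (-47 + 2*(-66)*(-59))*14286 = (-47 + 7788)*14286 = 7741*14286 = 110587926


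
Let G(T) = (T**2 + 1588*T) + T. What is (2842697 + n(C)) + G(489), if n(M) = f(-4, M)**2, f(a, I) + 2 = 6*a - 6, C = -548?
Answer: 3859863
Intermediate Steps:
G(T) = T**2 + 1589*T
f(a, I) = -8 + 6*a (f(a, I) = -2 + (6*a - 6) = -2 + (-6 + 6*a) = -8 + 6*a)
n(M) = 1024 (n(M) = (-8 + 6*(-4))**2 = (-8 - 24)**2 = (-32)**2 = 1024)
(2842697 + n(C)) + G(489) = (2842697 + 1024) + 489*(1589 + 489) = 2843721 + 489*2078 = 2843721 + 1016142 = 3859863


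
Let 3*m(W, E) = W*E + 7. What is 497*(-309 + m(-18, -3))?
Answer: -430402/3 ≈ -1.4347e+5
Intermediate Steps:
m(W, E) = 7/3 + E*W/3 (m(W, E) = (W*E + 7)/3 = (E*W + 7)/3 = (7 + E*W)/3 = 7/3 + E*W/3)
497*(-309 + m(-18, -3)) = 497*(-309 + (7/3 + (⅓)*(-3)*(-18))) = 497*(-309 + (7/3 + 18)) = 497*(-309 + 61/3) = 497*(-866/3) = -430402/3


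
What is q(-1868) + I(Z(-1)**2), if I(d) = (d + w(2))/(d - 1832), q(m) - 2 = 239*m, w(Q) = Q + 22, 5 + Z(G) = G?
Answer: -200456065/449 ≈ -4.4645e+5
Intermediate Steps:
Z(G) = -5 + G
w(Q) = 22 + Q
q(m) = 2 + 239*m
I(d) = (24 + d)/(-1832 + d) (I(d) = (d + (22 + 2))/(d - 1832) = (d + 24)/(-1832 + d) = (24 + d)/(-1832 + d))
q(-1868) + I(Z(-1)**2) = (2 + 239*(-1868)) + (24 + (-5 - 1)**2)/(-1832 + (-5 - 1)**2) = (2 - 446452) + (24 + (-6)**2)/(-1832 + (-6)**2) = -446450 + (24 + 36)/(-1832 + 36) = -446450 + 60/(-1796) = -446450 - 1/1796*60 = -446450 - 15/449 = -200456065/449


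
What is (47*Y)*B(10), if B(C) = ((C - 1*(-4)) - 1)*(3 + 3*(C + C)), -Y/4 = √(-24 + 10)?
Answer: -153972*I*√14 ≈ -5.7611e+5*I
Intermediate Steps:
Y = -4*I*√14 (Y = -4*√(-24 + 10) = -4*I*√14 ≈ -14.967*I)
B(C) = (3 + C)*(3 + 6*C) (B(C) = ((C + 4) - 1)*(3 + 3*(2*C)) = ((4 + C) - 1)*(3 + 6*C) = (3 + C)*(3 + 6*C))
(47*Y)*B(10) = (47*(-4*I*√14))*(9 + 6*10² + 21*10) = (-188*I*√14)*(9 + 6*100 + 210) = (-188*I*√14)*(9 + 600 + 210) = -188*I*√14*819 = -153972*I*√14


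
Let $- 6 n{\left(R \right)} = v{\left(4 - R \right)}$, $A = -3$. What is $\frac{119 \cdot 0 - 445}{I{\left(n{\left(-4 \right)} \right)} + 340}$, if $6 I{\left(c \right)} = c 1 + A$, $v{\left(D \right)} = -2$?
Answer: $- \frac{4005}{3056} \approx -1.3105$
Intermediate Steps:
$n{\left(R \right)} = \frac{1}{3}$ ($n{\left(R \right)} = \left(- \frac{1}{6}\right) \left(-2\right) = \frac{1}{3}$)
$I{\left(c \right)} = - \frac{1}{2} + \frac{c}{6}$ ($I{\left(c \right)} = \frac{c 1 - 3}{6} = \frac{c - 3}{6} = \frac{-3 + c}{6} = - \frac{1}{2} + \frac{c}{6}$)
$\frac{119 \cdot 0 - 445}{I{\left(n{\left(-4 \right)} \right)} + 340} = \frac{119 \cdot 0 - 445}{\left(- \frac{1}{2} + \frac{1}{6} \cdot \frac{1}{3}\right) + 340} = \frac{0 - 445}{\left(- \frac{1}{2} + \frac{1}{18}\right) + 340} = - \frac{445}{- \frac{4}{9} + 340} = - \frac{445}{\frac{3056}{9}} = \left(-445\right) \frac{9}{3056} = - \frac{4005}{3056}$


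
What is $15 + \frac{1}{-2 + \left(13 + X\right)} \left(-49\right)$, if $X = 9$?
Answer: $\frac{251}{20} \approx 12.55$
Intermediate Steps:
$15 + \frac{1}{-2 + \left(13 + X\right)} \left(-49\right) = 15 + \frac{1}{-2 + \left(13 + 9\right)} \left(-49\right) = 15 + \frac{1}{-2 + 22} \left(-49\right) = 15 + \frac{1}{20} \left(-49\right) = 15 - \frac{49}{20} = \frac{251}{20}$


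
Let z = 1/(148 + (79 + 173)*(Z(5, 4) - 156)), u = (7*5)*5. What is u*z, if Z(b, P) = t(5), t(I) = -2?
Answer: -175/39668 ≈ -0.0044116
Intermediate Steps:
Z(b, P) = -2
u = 175 (u = 35*5 = 175)
z = -1/39668 (z = 1/(148 + (79 + 173)*(-2 - 156)) = 1/(148 + 252*(-158)) = 1/(148 - 39816) = 1/(-39668) = -1/39668 ≈ -2.5209e-5)
u*z = 175*(-1/39668) = -175/39668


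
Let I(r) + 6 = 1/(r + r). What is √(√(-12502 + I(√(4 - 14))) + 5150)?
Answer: √(515000 + 10*√5*√(-250160 - I*√10))/10 ≈ 71.768 - 0.77917*I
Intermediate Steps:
I(r) = -6 + 1/(2*r) (I(r) = -6 + 1/(r + r) = -6 + 1/(2*r))
√(√(-12502 + I(√(4 - 14))) + 5150) = √(√(-12502 + (-6 + 1/(2*(√(4 - 14))))) + 5150) = √(√(-12502 + (-6 + 1/(2*(√(-10))))) + 5150) = √(√(-12502 + (-6 + 1/(2*((I*√10))))) + 5150) = √(√(-12502 + (-6 + (-I*√10/10)/2)) + 5150) = √(√(-12502 + (-6 - I*√10/20)) + 5150) = √(√(-12508 - I*√10/20) + 5150) = √(5150 + √(-12508 - I*√10/20))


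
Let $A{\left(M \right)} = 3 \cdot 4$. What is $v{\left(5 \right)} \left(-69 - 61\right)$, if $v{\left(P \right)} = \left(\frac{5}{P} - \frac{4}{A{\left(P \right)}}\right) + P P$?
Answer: $- \frac{10010}{3} \approx -3336.7$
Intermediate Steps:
$A{\left(M \right)} = 12$
$v{\left(P \right)} = - \frac{1}{3} + P^{2} + \frac{5}{P}$ ($v{\left(P \right)} = \left(\frac{5}{P} - \frac{4}{12}\right) + P P = \left(\frac{5}{P} - \frac{1}{3}\right) + P^{2} = \left(- \frac{1}{3} + \frac{5}{P}\right) + P^{2} = - \frac{1}{3} + P^{2} + \frac{5}{P}$)
$v{\left(5 \right)} \left(-69 - 61\right) = \frac{5 + 5^{3} - \frac{5}{3}}{5} \left(-69 - 61\right) = \frac{5 + 125 - \frac{5}{3}}{5} \left(-130\right) = \frac{1}{5} \cdot \frac{385}{3} \left(-130\right) = \frac{77}{3} \left(-130\right) = - \frac{10010}{3}$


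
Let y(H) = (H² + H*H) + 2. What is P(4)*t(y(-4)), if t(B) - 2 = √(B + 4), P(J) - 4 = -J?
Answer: 0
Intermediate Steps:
P(J) = 4 - J
y(H) = 2 + 2*H² (y(H) = (H² + H²) + 2 = 2*H² + 2 = 2 + 2*H²)
t(B) = 2 + √(4 + B) (t(B) = 2 + √(B + 4) = 2 + √(4 + B))
P(4)*t(y(-4)) = (4 - 1*4)*(2 + √(4 + (2 + 2*(-4)²))) = (4 - 4)*(2 + √(4 + (2 + 2*16))) = 0*(2 + √(4 + (2 + 32))) = 0*(2 + √(4 + 34)) = 0*(2 + √38) = 0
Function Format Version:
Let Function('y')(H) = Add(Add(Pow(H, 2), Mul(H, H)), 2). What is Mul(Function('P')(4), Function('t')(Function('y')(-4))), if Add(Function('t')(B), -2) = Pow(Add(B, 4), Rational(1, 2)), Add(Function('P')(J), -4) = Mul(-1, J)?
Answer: 0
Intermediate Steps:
Function('P')(J) = Add(4, Mul(-1, J))
Function('y')(H) = Add(2, Mul(2, Pow(H, 2))) (Function('y')(H) = Add(Add(Pow(H, 2), Pow(H, 2)), 2) = Add(Mul(2, Pow(H, 2)), 2) = Add(2, Mul(2, Pow(H, 2))))
Function('t')(B) = Add(2, Pow(Add(4, B), Rational(1, 2))) (Function('t')(B) = Add(2, Pow(Add(B, 4), Rational(1, 2))) = Add(2, Pow(Add(4, B), Rational(1, 2))))
Mul(Function('P')(4), Function('t')(Function('y')(-4))) = Mul(Add(4, Mul(-1, 4)), Add(2, Pow(Add(4, Add(2, Mul(2, Pow(-4, 2)))), Rational(1, 2)))) = Mul(Add(4, -4), Add(2, Pow(Add(4, Add(2, Mul(2, 16))), Rational(1, 2)))) = Mul(0, Add(2, Pow(Add(4, Add(2, 32)), Rational(1, 2)))) = Mul(0, Add(2, Pow(Add(4, 34), Rational(1, 2)))) = Mul(0, Add(2, Pow(38, Rational(1, 2)))) = 0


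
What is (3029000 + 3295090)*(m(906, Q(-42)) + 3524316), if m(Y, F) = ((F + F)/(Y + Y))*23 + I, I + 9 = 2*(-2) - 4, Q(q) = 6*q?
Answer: 3365479484428470/151 ≈ 2.2288e+13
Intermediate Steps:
I = -17 (I = -9 + (2*(-2) - 4) = -9 + (-4 - 4) = -9 - 8 = -17)
m(Y, F) = -17 + 23*F/Y (m(Y, F) = ((F + F)/(Y + Y))*23 - 17 = ((2*F)/((2*Y)))*23 - 17 = ((2*F)*(1/(2*Y)))*23 - 17 = (F/Y)*23 - 17 = 23*F/Y - 17 = -17 + 23*F/Y)
(3029000 + 3295090)*(m(906, Q(-42)) + 3524316) = (3029000 + 3295090)*((-17 + 23*(6*(-42))/906) + 3524316) = 6324090*((-17 + 23*(-252)*(1/906)) + 3524316) = 6324090*((-17 - 966/151) + 3524316) = 6324090*(-3533/151 + 3524316) = 6324090*(532168183/151) = 3365479484428470/151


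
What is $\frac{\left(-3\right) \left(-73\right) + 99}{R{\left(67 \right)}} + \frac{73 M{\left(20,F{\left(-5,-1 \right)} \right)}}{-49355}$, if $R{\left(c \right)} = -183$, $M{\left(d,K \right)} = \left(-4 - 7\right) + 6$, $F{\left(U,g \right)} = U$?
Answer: $- \frac{1041873}{602131} \approx -1.7303$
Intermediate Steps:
$M{\left(d,K \right)} = -5$ ($M{\left(d,K \right)} = -11 + 6 = -5$)
$\frac{\left(-3\right) \left(-73\right) + 99}{R{\left(67 \right)}} + \frac{73 M{\left(20,F{\left(-5,-1 \right)} \right)}}{-49355} = \frac{\left(-3\right) \left(-73\right) + 99}{-183} + \frac{73 \left(-5\right)}{-49355} = \left(219 + 99\right) \left(- \frac{1}{183}\right) - - \frac{73}{9871} = 318 \left(- \frac{1}{183}\right) + \frac{73}{9871} = - \frac{106}{61} + \frac{73}{9871} = - \frac{1041873}{602131}$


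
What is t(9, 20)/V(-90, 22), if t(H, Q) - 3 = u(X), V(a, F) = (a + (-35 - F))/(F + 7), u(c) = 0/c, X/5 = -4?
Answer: -29/49 ≈ -0.59184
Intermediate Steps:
X = -20 (X = 5*(-4) = -20)
u(c) = 0
V(a, F) = (-35 + a - F)/(7 + F)
t(H, Q) = 3 (t(H, Q) = 3 + 0 = 3)
t(9, 20)/V(-90, 22) = 3/(((-35 - 90 - 1*22)/(7 + 22))) = 3/(((-35 - 90 - 22)/29)) = 3/(((1/29)*(-147))) = 3/(-147/29) = 3*(-29/147) = -29/49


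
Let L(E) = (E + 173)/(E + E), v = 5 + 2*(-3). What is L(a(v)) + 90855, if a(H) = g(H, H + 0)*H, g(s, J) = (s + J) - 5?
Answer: 636075/7 ≈ 90868.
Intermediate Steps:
v = -1 (v = 5 - 6 = -1)
g(s, J) = -5 + J + s (g(s, J) = (J + s) - 5 = -5 + J + s)
a(H) = H*(-5 + 2*H) (a(H) = (-5 + (H + 0) + H)*H = (-5 + H + H)*H = (-5 + 2*H)*H = H*(-5 + 2*H))
L(E) = (173 + E)/(2*E) (L(E) = (173 + E)/((2*E)) = (173 + E)*(1/(2*E)) = (173 + E)/(2*E))
L(a(v)) + 90855 = (173 - (-5 + 2*(-1)))/(2*((-(-5 + 2*(-1))))) + 90855 = (173 - (-5 - 2))/(2*((-(-5 - 2)))) + 90855 = (173 - 1*(-7))/(2*((-1*(-7)))) + 90855 = (1/2)*(173 + 7)/7 + 90855 = (1/2)*(1/7)*180 + 90855 = 90/7 + 90855 = 636075/7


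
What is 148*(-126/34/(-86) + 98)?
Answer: 10607086/731 ≈ 14510.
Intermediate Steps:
148*(-126/34/(-86) + 98) = 148*(-126*1/34*(-1/86) + 98) = 148*(-63/17*(-1/86) + 98) = 148*(63/1462 + 98) = 148*(143339/1462) = 10607086/731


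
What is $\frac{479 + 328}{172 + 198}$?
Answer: $\frac{807}{370} \approx 2.1811$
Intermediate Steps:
$\frac{479 + 328}{172 + 198} = \frac{807}{370}$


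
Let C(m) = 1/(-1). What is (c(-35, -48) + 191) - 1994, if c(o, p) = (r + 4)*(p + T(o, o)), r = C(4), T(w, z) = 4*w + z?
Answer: -2472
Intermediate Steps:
T(w, z) = z + 4*w
C(m) = -1
r = -1
c(o, p) = 3*p + 15*o (c(o, p) = (-1 + 4)*(p + (o + 4*o)) = 3*(p + 5*o) = 3*p + 15*o)
(c(-35, -48) + 191) - 1994 = ((3*(-48) + 15*(-35)) + 191) - 1994 = ((-144 - 525) + 191) - 1994 = (-669 + 191) - 1994 = -478 - 1994 = -2472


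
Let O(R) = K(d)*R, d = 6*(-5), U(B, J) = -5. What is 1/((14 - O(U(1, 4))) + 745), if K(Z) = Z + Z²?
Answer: 1/5109 ≈ 0.00019573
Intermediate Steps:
d = -30
O(R) = 870*R (O(R) = (-30*(1 - 30))*R = (-30*(-29))*R = 870*R)
1/((14 - O(U(1, 4))) + 745) = 1/((14 - 870*(-5)) + 745) = 1/((14 - 1*(-4350)) + 745) = 1/((14 + 4350) + 745) = 1/(4364 + 745) = 1/5109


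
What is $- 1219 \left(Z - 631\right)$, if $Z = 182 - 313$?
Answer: $928878$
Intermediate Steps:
$Z = -131$ ($Z = 182 - 313 = -131$)
$- 1219 \left(Z - 631\right) = - 1219 \left(-131 - 631\right) = \left(-1219\right) \left(-762\right) = 928878$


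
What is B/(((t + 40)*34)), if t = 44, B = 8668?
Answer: 2167/714 ≈ 3.0350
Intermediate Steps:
B/(((t + 40)*34)) = 8668/(((44 + 40)*34)) = 8668/((84*34)) = 8668/2856 = 8668*(1/2856) = 2167/714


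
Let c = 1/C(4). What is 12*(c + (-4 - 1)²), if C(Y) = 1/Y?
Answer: 348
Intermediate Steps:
c = 4 (c = 1/(1/4) = 1/(¼) = 4)
12*(c + (-4 - 1)²) = 12*(4 + (-4 - 1)²) = 12*(4 + (-5)²) = 12*(4 + 25) = 12*29 = 348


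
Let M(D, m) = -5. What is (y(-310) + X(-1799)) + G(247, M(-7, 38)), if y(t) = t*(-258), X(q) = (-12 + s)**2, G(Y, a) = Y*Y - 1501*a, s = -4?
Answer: 148750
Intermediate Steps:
G(Y, a) = Y**2 - 1501*a
X(q) = 256 (X(q) = (-12 - 4)**2 = (-16)**2 = 256)
y(t) = -258*t
(y(-310) + X(-1799)) + G(247, M(-7, 38)) = (-258*(-310) + 256) + (247**2 - 1501*(-5)) = (79980 + 256) + (61009 + 7505) = 80236 + 68514 = 148750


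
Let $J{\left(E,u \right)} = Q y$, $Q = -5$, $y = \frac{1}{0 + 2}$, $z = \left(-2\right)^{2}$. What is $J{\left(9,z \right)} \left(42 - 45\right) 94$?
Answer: $705$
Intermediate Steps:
$z = 4$
$y = \frac{1}{2} \approx 0.5$
$J{\left(E,u \right)} = - \frac{5}{2}$ ($J{\left(E,u \right)} = \left(-5\right) \frac{1}{2} = - \frac{5}{2}$)
$J{\left(9,z \right)} \left(42 - 45\right) 94 = - \frac{5 \left(42 - 45\right)}{2} \cdot 94 = \left(- \frac{5}{2}\right) \left(-3\right) 94 = \frac{15}{2} \cdot 94 = 705$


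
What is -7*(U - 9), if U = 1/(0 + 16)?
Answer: 1001/16 ≈ 62.563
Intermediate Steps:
U = 1/16 ≈ 0.062500
-7*(U - 9) = -7*(1/16 - 9) = -7*(-143/16) = 1001/16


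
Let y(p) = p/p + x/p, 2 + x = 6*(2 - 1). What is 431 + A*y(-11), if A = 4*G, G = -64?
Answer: 2949/11 ≈ 268.09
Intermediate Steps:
x = 4 (x = -2 + 6*(2 - 1) = -2 + 6*1 = -2 + 6 = 4)
A = -256 (A = 4*(-64) = -256)
y(p) = 1 + 4/p (y(p) = p/p + 4/p = 1 + 4/p)
431 + A*y(-11) = 431 - 256*(4 - 11)/(-11) = 431 - (-256)*(-7)/11 = 431 - 256*7/11 = 431 - 1792/11 = 2949/11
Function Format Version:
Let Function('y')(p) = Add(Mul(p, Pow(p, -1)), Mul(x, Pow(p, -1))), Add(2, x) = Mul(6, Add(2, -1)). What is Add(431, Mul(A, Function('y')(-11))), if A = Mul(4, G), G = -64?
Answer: Rational(2949, 11) ≈ 268.09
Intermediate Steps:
x = 4 (x = Add(-2, Mul(6, Add(2, -1))) = Add(-2, Mul(6, 1)) = Add(-2, 6) = 4)
A = -256 (A = Mul(4, -64) = -256)
Function('y')(p) = Add(1, Mul(4, Pow(p, -1))) (Function('y')(p) = Add(Mul(p, Pow(p, -1)), Mul(4, Pow(p, -1))) = Add(1, Mul(4, Pow(p, -1))))
Add(431, Mul(A, Function('y')(-11))) = Add(431, Mul(-256, Mul(Pow(-11, -1), Add(4, -11)))) = Add(431, Mul(-256, Mul(Rational(-1, 11), -7))) = Add(431, Mul(-256, Rational(7, 11))) = Add(431, Rational(-1792, 11)) = Rational(2949, 11)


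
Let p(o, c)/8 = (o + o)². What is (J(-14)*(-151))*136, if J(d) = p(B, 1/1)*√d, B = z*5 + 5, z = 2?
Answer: -147859200*I*√14 ≈ -5.5324e+8*I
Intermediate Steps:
B = 15 (B = 2*5 + 5 = 10 + 5 = 15)
p(o, c) = 32*o² (p(o, c) = 8*(o + o)² = 8*(2*o)² = 8*(4*o²) = 32*o²)
J(d) = 7200*√d (J(d) = (32*15²)*√d = (32*225)*√d = 7200*√d)
(J(-14)*(-151))*136 = ((7200*√(-14))*(-151))*136 = ((7200*(I*√14))*(-151))*136 = ((7200*I*√14)*(-151))*136 = -1087200*I*√14*136 = -147859200*I*√14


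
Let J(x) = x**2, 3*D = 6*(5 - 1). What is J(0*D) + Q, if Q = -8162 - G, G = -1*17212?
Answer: 9050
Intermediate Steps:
D = 8 (D = (6*(5 - 1))/3 = (6*4)/3 = (1/3)*24 = 8)
G = -17212
Q = 9050 (Q = -8162 - 1*(-17212) = -8162 + 17212 = 9050)
J(0*D) + Q = (0*8)**2 + 9050 = 0**2 + 9050 = 0 + 9050 = 9050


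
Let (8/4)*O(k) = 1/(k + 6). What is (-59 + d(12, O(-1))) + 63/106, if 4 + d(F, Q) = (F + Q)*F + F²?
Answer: 120201/530 ≈ 226.79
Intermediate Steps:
O(k) = 1/(2*(6 + k)) (O(k) = 1/(2*(k + 6)) = 1/(2*(6 + k)))
d(F, Q) = -4 + F² + F*(F + Q) (d(F, Q) = -4 + ((F + Q)*F + F²) = -4 + (F*(F + Q) + F²) = -4 + (F² + F*(F + Q)) = -4 + F² + F*(F + Q))
(-59 + d(12, O(-1))) + 63/106 = (-59 + (-4 + 2*12² + 12*(1/(2*(6 - 1))))) + 63/106 = (-59 + (-4 + 2*144 + 12*((½)/5))) + 63*(1/106) = (-59 + (-4 + 288 + 12*((½)*(⅕)))) + 63/106 = (-59 + (-4 + 288 + 12*(⅒))) + 63/106 = (-59 + (-4 + 288 + 6/5)) + 63/106 = (-59 + 1426/5) + 63/106 = 1131/5 + 63/106 = 120201/530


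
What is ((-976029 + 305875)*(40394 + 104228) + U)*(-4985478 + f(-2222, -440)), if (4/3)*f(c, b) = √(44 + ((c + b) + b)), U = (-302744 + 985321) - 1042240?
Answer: 483189394142788578 - 290758114353*I*√3058/4 ≈ 4.8319e+17 - 4.0197e+12*I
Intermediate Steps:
U = -359663 (U = 682577 - 1042240 = -359663)
f(c, b) = 3*√(44 + c + 2*b)/4 (f(c, b) = 3*√(44 + ((c + b) + b))/4 = 3*√(44 + ((b + c) + b))/4 = 3*√(44 + (c + 2*b))/4 = 3*√(44 + c + 2*b)/4)
((-976029 + 305875)*(40394 + 104228) + U)*(-4985478 + f(-2222, -440)) = ((-976029 + 305875)*(40394 + 104228) - 359663)*(-4985478 + 3*√(44 - 2222 + 2*(-440))/4) = (-670154*144622 - 359663)*(-4985478 + 3*√(44 - 2222 - 880)/4) = (-96919011788 - 359663)*(-4985478 + 3*√(-3058)/4) = -96919371451*(-4985478 + 3*(I*√3058)/4) = -96919371451*(-4985478 + 3*I*√3058/4) = 483189394142788578 - 290758114353*I*√3058/4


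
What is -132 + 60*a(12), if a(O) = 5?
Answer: 168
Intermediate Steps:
-132 + 60*a(12) = -132 + 60*5 = -132 + 300 = 168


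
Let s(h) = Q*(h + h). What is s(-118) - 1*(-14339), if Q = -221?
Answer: 66495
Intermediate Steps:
s(h) = -442*h (s(h) = -221*(h + h) = -442*h)
s(-118) - 1*(-14339) = -442*(-118) - 1*(-14339) = 52156 + 14339 = 66495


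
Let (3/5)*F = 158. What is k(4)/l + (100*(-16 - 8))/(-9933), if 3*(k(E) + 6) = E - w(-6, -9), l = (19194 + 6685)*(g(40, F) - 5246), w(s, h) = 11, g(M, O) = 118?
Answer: 45499730225/188311959528 ≈ 0.24162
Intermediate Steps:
F = 790/3 (F = (5/3)*158 = 790/3 ≈ 263.33)
l = -132707512 (l = (19194 + 6685)*(118 - 5246) = 25879*(-5128) = -132707512)
k(E) = -29/3 + E/3 (k(E) = -6 + (E - 1*11)/3 = -6 + (E - 11)/3 = -6 + (-11 + E)/3 = -6 + (-11/3 + E/3) = -29/3 + E/3)
k(4)/l + (100*(-16 - 8))/(-9933) = (-29/3 + (1/3)*4)/(-132707512) + (100*(-16 - 8))/(-9933) = (-29/3 + 4/3)*(-1/132707512) + (100*(-24))*(-1/9933) = -25/3*(-1/132707512) - 2400*(-1/9933) = 25/398122536 + 800/3311 = 45499730225/188311959528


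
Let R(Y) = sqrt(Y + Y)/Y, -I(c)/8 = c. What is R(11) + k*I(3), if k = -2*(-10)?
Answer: -480 + sqrt(22)/11 ≈ -479.57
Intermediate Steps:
k = 20
I(c) = -8*c
R(Y) = sqrt(2)/sqrt(Y) (R(Y) = sqrt(2*Y)/Y = (sqrt(2)*sqrt(Y))/Y = sqrt(2)/sqrt(Y))
R(11) + k*I(3) = sqrt(2)/sqrt(11) + 20*(-8*3) = sqrt(2)*(sqrt(11)/11) + 20*(-24) = sqrt(22)/11 - 480 = -480 + sqrt(22)/11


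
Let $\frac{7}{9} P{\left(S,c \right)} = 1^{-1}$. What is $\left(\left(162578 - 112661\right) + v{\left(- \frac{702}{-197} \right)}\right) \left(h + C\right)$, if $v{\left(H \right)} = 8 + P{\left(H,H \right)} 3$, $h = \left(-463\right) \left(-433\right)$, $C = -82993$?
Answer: $\frac{41061591972}{7} \approx 5.8659 \cdot 10^{9}$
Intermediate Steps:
$P{\left(S,c \right)} = \frac{9}{7}$ ($P{\left(S,c \right)} = \frac{9}{7 \cdot 1} = \frac{9}{7} \cdot 1 = \frac{9}{7}$)
$h = 200479$
$v{\left(H \right)} = \frac{83}{7}$ ($v{\left(H \right)} = 8 + \frac{9}{7} \cdot 3 = 8 + \frac{27}{7} = \frac{83}{7}$)
$\left(\left(162578 - 112661\right) + v{\left(- \frac{702}{-197} \right)}\right) \left(h + C\right) = \left(\left(162578 - 112661\right) + \frac{83}{7}\right) \left(200479 - 82993\right) = \left(49917 + \frac{83}{7}\right) 117486 = \frac{349502}{7} \cdot 117486 = \frac{41061591972}{7}$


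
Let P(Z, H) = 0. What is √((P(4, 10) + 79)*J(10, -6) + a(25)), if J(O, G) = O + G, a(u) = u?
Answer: √341 ≈ 18.466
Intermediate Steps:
J(O, G) = G + O
√((P(4, 10) + 79)*J(10, -6) + a(25)) = √((0 + 79)*(-6 + 10) + 25) = √(79*4 + 25) = √(316 + 25) = √341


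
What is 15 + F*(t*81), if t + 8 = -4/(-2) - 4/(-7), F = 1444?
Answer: -4444527/7 ≈ -6.3493e+5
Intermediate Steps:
t = -38/7 (t = -8 + (-4/(-2) - 4/(-7)) = -8 + (-4*(-½) - 4*(-⅐)) = -8 + (2 + 4/7) = -8 + 18/7 = -38/7 ≈ -5.4286)
15 + F*(t*81) = 15 + 1444*(-38/7*81) = 15 + 1444*(-3078/7) = 15 - 4444632/7 = -4444527/7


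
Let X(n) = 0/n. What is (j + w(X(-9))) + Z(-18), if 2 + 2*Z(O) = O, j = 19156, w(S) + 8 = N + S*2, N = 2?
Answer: 19140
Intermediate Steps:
X(n) = 0
w(S) = -6 + 2*S (w(S) = -8 + (2 + S*2) = -8 + (2 + 2*S) = -6 + 2*S)
Z(O) = -1 + O/2
(j + w(X(-9))) + Z(-18) = (19156 + (-6 + 2*0)) + (-1 + (1/2)*(-18)) = (19156 + (-6 + 0)) + (-1 - 9) = (19156 - 6) - 10 = 19150 - 10 = 19140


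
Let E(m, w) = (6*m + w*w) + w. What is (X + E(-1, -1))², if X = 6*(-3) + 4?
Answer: 400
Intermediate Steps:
X = -14 (X = -18 + 4 = -14)
E(m, w) = w + w² + 6*m (E(m, w) = (6*m + w²) + w = (w² + 6*m) + w = w + w² + 6*m)
(X + E(-1, -1))² = (-14 + (-1 + (-1)² + 6*(-1)))² = (-14 + (-1 + 1 - 6))² = (-14 - 6)² = (-20)² = 400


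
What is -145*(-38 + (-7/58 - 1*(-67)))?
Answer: -8375/2 ≈ -4187.5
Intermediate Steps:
-145*(-38 + (-7/58 - 1*(-67))) = -145*(-38 + (-7*1/58 + 67)) = -145*(-38 + (-7/58 + 67)) = -145*(-38 + 3879/58) = -145*1675/58 = -8375/2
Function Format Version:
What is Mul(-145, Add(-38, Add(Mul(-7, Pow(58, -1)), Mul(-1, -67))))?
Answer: Rational(-8375, 2) ≈ -4187.5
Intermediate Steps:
Mul(-145, Add(-38, Add(Mul(-7, Pow(58, -1)), Mul(-1, -67)))) = Mul(-145, Add(-38, Add(Mul(-7, Rational(1, 58)), 67))) = Mul(-145, Add(-38, Add(Rational(-7, 58), 67))) = Mul(-145, Add(-38, Rational(3879, 58))) = Mul(-145, Rational(1675, 58)) = Rational(-8375, 2)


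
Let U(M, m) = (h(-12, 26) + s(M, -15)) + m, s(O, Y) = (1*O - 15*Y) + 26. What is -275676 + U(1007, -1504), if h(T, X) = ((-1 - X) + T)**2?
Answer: -274401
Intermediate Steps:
s(O, Y) = 26 + O - 15*Y (s(O, Y) = (O - 15*Y) + 26 = 26 + O - 15*Y)
h(T, X) = (-1 + T - X)**2
U(M, m) = 1772 + M + m (U(M, m) = ((1 + 26 - 1*(-12))**2 + (26 + M - 15*(-15))) + m = ((1 + 26 + 12)**2 + (26 + M + 225)) + m = (39**2 + (251 + M)) + m = (1521 + (251 + M)) + m = (1772 + M) + m = 1772 + M + m)
-275676 + U(1007, -1504) = -275676 + (1772 + 1007 - 1504) = -275676 + 1275 = -274401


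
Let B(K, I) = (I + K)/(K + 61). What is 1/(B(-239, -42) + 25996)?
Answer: 178/4627569 ≈ 3.8465e-5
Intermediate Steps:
B(K, I) = (I + K)/(61 + K)
1/(B(-239, -42) + 25996) = 1/((-42 - 239)/(61 - 239) + 25996) = 1/(-281/(-178) + 25996) = 1/(-1/178*(-281) + 25996) = 1/(281/178 + 25996) = 1/(4627569/178) = 178/4627569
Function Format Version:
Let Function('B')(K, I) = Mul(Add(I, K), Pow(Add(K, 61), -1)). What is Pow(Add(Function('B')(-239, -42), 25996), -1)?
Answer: Rational(178, 4627569) ≈ 3.8465e-5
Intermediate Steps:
Function('B')(K, I) = Mul(Pow(Add(61, K), -1), Add(I, K)) (Function('B')(K, I) = Mul(Add(I, K), Pow(Add(61, K), -1)) = Mul(Pow(Add(61, K), -1), Add(I, K)))
Pow(Add(Function('B')(-239, -42), 25996), -1) = Pow(Add(Mul(Pow(Add(61, -239), -1), Add(-42, -239)), 25996), -1) = Pow(Add(Mul(Pow(-178, -1), -281), 25996), -1) = Pow(Add(Mul(Rational(-1, 178), -281), 25996), -1) = Pow(Add(Rational(281, 178), 25996), -1) = Pow(Rational(4627569, 178), -1) = Rational(178, 4627569)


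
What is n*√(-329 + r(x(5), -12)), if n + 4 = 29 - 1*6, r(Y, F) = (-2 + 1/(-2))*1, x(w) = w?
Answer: 19*I*√1326/2 ≈ 345.94*I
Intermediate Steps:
r(Y, F) = -5/2 (r(Y, F) = (-2 - ½)*1 = -5/2*1 = -5/2)
n = 19 (n = -4 + (29 - 1*6) = -4 + (29 - 6) = -4 + 23 = 19)
n*√(-329 + r(x(5), -12)) = 19*√(-329 - 5/2) = 19*√(-663/2) = 19*(I*√1326/2) = 19*I*√1326/2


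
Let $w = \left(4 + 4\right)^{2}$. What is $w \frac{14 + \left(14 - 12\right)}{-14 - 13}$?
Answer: $- \frac{1024}{27} \approx -37.926$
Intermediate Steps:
$w = 64$ ($w = 8^{2} = 64$)
$w \frac{14 + \left(14 - 12\right)}{-14 - 13} = 64 \frac{14 + \left(14 - 12\right)}{-14 - 13} = 64 \frac{14 + \left(14 - 12\right)}{-27} = 64 \left(14 + 2\right) \left(- \frac{1}{27}\right) = 64 \cdot 16 \left(- \frac{1}{27}\right) = 64 \left(- \frac{16}{27}\right) = - \frac{1024}{27}$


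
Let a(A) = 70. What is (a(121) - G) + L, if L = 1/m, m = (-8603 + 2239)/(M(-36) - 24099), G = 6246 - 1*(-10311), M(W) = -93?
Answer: -26224769/1591 ≈ -16483.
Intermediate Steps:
G = 16557 (G = 6246 + 10311 = 16557)
m = 1591/6048 (m = (-8603 + 2239)/(-93 - 24099) = -6364/(-24192) = -6364*(-1/24192) = 1591/6048 ≈ 0.26306)
L = 6048/1591 (L = 1/(1591/6048) = 6048/1591 ≈ 3.8014)
(a(121) - G) + L = (70 - 1*16557) + 6048/1591 = (70 - 16557) + 6048/1591 = -16487 + 6048/1591 = -26224769/1591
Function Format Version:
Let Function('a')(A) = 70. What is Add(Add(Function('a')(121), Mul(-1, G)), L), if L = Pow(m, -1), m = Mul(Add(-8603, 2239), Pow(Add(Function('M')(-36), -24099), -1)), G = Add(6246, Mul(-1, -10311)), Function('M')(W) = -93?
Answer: Rational(-26224769, 1591) ≈ -16483.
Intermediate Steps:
G = 16557 (G = Add(6246, 10311) = 16557)
m = Rational(1591, 6048) (m = Mul(Add(-8603, 2239), Pow(Add(-93, -24099), -1)) = Mul(-6364, Pow(-24192, -1)) = Mul(-6364, Rational(-1, 24192)) = Rational(1591, 6048) ≈ 0.26306)
L = Rational(6048, 1591) (L = Pow(Rational(1591, 6048), -1) = Rational(6048, 1591) ≈ 3.8014)
Add(Add(Function('a')(121), Mul(-1, G)), L) = Add(Add(70, Mul(-1, 16557)), Rational(6048, 1591)) = Add(Add(70, -16557), Rational(6048, 1591)) = Add(-16487, Rational(6048, 1591)) = Rational(-26224769, 1591)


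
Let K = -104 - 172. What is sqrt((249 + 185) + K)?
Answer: sqrt(158) ≈ 12.570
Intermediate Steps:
K = -276
sqrt((249 + 185) + K) = sqrt((249 + 185) - 276) = sqrt(434 - 276) = sqrt(158)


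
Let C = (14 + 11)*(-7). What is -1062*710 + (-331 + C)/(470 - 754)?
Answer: -107070587/142 ≈ -7.5402e+5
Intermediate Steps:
C = -175 (C = 25*(-7) = -175)
-1062*710 + (-331 + C)/(470 - 754) = -1062*710 + (-331 - 175)/(470 - 754) = -754020 - 506/(-284) = -754020 - 506*(-1/284) = -754020 + 253/142 = -107070587/142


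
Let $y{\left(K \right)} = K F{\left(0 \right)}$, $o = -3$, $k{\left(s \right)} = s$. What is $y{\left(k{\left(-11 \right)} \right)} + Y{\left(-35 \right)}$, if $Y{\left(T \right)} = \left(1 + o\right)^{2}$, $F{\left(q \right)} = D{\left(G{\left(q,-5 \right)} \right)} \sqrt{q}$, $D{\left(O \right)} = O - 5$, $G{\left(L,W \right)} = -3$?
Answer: $4$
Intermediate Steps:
$D{\left(O \right)} = -5 + O$
$F{\left(q \right)} = - 8 \sqrt{q}$ ($F{\left(q \right)} = \left(-5 - 3\right) \sqrt{q} = - 8 \sqrt{q}$)
$Y{\left(T \right)} = 4$ ($Y{\left(T \right)} = \left(1 - 3\right)^{2} = \left(-2\right)^{2} = 4$)
$y{\left(K \right)} = 0$ ($y{\left(K \right)} = K \left(- 8 \sqrt{0}\right) = K \left(\left(-8\right) 0\right) = K 0 = 0$)
$y{\left(k{\left(-11 \right)} \right)} + Y{\left(-35 \right)} = 0 + 4 = 4$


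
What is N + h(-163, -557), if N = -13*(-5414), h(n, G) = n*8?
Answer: 69078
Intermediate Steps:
h(n, G) = 8*n
N = 70382
N + h(-163, -557) = 70382 + 8*(-163) = 70382 - 1304 = 69078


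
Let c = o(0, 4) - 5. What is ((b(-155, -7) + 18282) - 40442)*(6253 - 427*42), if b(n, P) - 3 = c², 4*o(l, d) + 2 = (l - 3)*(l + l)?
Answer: 1033850267/4 ≈ 2.5846e+8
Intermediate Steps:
o(l, d) = -½ + l*(-3 + l)/2 (o(l, d) = -½ + ((l - 3)*(l + l))/4 = -½ + ((-3 + l)*(2*l))/4 = -½ + (2*l*(-3 + l))/4 = -½ + l*(-3 + l)/2)
c = -11/2 (c = (-½ + (½)*0² - 3/2*0) - 5 = (-½ + (½)*0 + 0) - 5 = (-½ + 0 + 0) - 5 = -½ - 5 = -11/2 ≈ -5.5000)
b(n, P) = 133/4 (b(n, P) = 3 + (-11/2)² = 3 + 121/4 = 133/4)
((b(-155, -7) + 18282) - 40442)*(6253 - 427*42) = ((133/4 + 18282) - 40442)*(6253 - 427*42) = (73261/4 - 40442)*(6253 - 17934) = -88507/4*(-11681) = 1033850267/4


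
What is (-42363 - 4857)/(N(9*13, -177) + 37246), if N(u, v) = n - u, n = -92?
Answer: -47220/37037 ≈ -1.2749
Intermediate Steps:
N(u, v) = -92 - u
(-42363 - 4857)/(N(9*13, -177) + 37246) = (-42363 - 4857)/((-92 - 9*13) + 37246) = -47220/((-92 - 1*117) + 37246) = -47220/((-92 - 117) + 37246) = -47220/(-209 + 37246) = -47220/37037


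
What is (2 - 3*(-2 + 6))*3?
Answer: -30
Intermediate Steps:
(2 - 3*(-2 + 6))*3 = (2 - 3*4)*3 = (2 - 12)*3 = -10*3 = -30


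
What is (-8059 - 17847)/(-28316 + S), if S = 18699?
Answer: 25906/9617 ≈ 2.6938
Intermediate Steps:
(-8059 - 17847)/(-28316 + S) = (-8059 - 17847)/(-28316 + 18699) = -25906/(-9617) = -25906*(-1/9617) = 25906/9617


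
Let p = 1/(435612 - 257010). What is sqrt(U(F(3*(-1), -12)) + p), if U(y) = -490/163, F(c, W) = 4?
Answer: I*sqrt(8815717575678)/1712478 ≈ 1.7338*I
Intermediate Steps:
p = 1/178602 ≈ 5.5990e-6
U(y) = -490/163 (U(y) = -490*1/163 = -490/163)
sqrt(U(F(3*(-1), -12)) + p) = sqrt(-490/163 + 1/178602) = sqrt(-87514817/29112126) = I*sqrt(8815717575678)/1712478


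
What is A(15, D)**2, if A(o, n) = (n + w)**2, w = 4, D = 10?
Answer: 38416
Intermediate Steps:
A(o, n) = (4 + n)**2 (A(o, n) = (n + 4)**2 = (4 + n)**2)
A(15, D)**2 = ((4 + 10)**2)**2 = (14**2)**2 = 196**2 = 38416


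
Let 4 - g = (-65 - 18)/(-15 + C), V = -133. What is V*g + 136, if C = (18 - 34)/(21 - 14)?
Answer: 29357/121 ≈ 242.62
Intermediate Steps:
C = -16/7 ≈ -2.2857
g = -97/121 (g = 4 - (-65 - 18)/(-15 - 16/7) = 4 - (-83)/(-121/7) = 4 - (-83)*(-7)/121 = 4 - 1*581/121 = 4 - 581/121 = -97/121 ≈ -0.80165)
V*g + 136 = -133*(-97/121) + 136 = 12901/121 + 136 = 29357/121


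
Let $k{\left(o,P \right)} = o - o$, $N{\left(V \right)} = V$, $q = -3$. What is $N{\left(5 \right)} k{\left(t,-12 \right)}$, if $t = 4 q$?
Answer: $0$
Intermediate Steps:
$t = -12$ ($t = 4 \left(-3\right) = -12$)
$k{\left(o,P \right)} = 0$
$N{\left(5 \right)} k{\left(t,-12 \right)} = 5 \cdot 0 = 0$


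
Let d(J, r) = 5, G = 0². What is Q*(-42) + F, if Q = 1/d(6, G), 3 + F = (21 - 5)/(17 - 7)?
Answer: -49/5 ≈ -9.8000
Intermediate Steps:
G = 0
F = -7/5 (F = -3 + (21 - 5)/(17 - 7) = -3 + 16/10 = -3 + 16*(⅒) = -3 + 8/5 = -7/5 ≈ -1.4000)
Q = ⅕ (Q = 1/5 = ⅕ ≈ 0.20000)
Q*(-42) + F = (⅕)*(-42) - 7/5 = -42/5 - 7/5 = -49/5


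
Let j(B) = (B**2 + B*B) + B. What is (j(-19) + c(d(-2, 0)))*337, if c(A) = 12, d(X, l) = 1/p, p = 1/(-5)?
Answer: 240955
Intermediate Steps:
p = -1/5 (p = 1*(-1/5) = -1/5 ≈ -0.20000)
d(X, l) = -5 (d(X, l) = 1/(-1/5) = -5)
j(B) = B + 2*B**2 (j(B) = (B**2 + B**2) + B = 2*B**2 + B = B + 2*B**2)
(j(-19) + c(d(-2, 0)))*337 = (-19*(1 + 2*(-19)) + 12)*337 = (-19*(1 - 38) + 12)*337 = (-19*(-37) + 12)*337 = (703 + 12)*337 = 715*337 = 240955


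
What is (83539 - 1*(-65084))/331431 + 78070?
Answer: 8624988931/110477 ≈ 78071.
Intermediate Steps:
(83539 - 1*(-65084))/331431 + 78070 = (83539 + 65084)*(1/331431) + 78070 = 148623*(1/331431) + 78070 = 49541/110477 + 78070 = 8624988931/110477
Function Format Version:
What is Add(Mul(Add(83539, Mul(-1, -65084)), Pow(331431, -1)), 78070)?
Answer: Rational(8624988931, 110477) ≈ 78071.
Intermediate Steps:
Add(Mul(Add(83539, Mul(-1, -65084)), Pow(331431, -1)), 78070) = Add(Mul(Add(83539, 65084), Rational(1, 331431)), 78070) = Add(Mul(148623, Rational(1, 331431)), 78070) = Add(Rational(49541, 110477), 78070) = Rational(8624988931, 110477)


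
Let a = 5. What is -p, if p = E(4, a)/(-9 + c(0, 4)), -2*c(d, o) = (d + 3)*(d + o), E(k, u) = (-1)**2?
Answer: 1/15 ≈ 0.066667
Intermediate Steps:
E(k, u) = 1
c(d, o) = -(3 + d)*(d + o)/2 (c(d, o) = -(d + 3)*(d + o)/2 = -(3 + d)*(d + o)/2)
p = -1/15 (p = 1/(-9 + (-3/2*0 - 3/2*4 - 1/2*0**2 - 1/2*0*4)) = 1/(-9 + (0 - 6 - 1/2*0 + 0)) = 1/(-9 + (0 - 6 + 0 + 0)) = 1/(-9 - 6) = 1/(-15) = 1*(-1/15) = -1/15 ≈ -0.066667)
-p = -1*(-1/15) = 1/15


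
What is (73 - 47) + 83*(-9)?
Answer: -721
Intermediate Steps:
(73 - 47) + 83*(-9) = 26 - 747 = -721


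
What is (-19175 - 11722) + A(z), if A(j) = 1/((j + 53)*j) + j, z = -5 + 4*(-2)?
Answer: -16073201/520 ≈ -30910.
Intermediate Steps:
z = -13 (z = -5 - 8 = -13)
A(j) = j + 1/(j*(53 + j)) (A(j) = 1/((53 + j)*j) + j = 1/(j*(53 + j)) + j = j + 1/(j*(53 + j)))
(-19175 - 11722) + A(z) = (-19175 - 11722) + (1 + (-13)**3 + 53*(-13)**2)/((-13)*(53 - 13)) = -30897 - 1/13*(1 - 2197 + 53*169)/40 = -30897 - 1/13*1/40*(1 - 2197 + 8957) = -30897 - 1/13*1/40*6761 = -30897 - 6761/520 = -16073201/520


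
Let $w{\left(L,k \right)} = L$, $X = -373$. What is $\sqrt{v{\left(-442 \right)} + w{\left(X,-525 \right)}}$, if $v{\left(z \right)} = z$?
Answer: $i \sqrt{815} \approx 28.548 i$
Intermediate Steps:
$\sqrt{v{\left(-442 \right)} + w{\left(X,-525 \right)}} = \sqrt{-442 - 373} = \sqrt{-815} = i \sqrt{815}$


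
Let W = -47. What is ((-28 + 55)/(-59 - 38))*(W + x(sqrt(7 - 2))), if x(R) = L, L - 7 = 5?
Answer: 945/97 ≈ 9.7423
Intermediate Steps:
L = 12 (L = 7 + 5 = 12)
x(R) = 12
((-28 + 55)/(-59 - 38))*(W + x(sqrt(7 - 2))) = ((-28 + 55)/(-59 - 38))*(-47 + 12) = (27/(-97))*(-35) = (27*(-1/97))*(-35) = -27/97*(-35) = 945/97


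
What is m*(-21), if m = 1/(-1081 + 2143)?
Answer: -7/354 ≈ -0.019774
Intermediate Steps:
m = 1/1062 ≈ 0.00094162
m*(-21) = (1/1062)*(-21) = -7/354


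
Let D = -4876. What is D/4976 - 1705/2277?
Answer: -445153/257508 ≈ -1.7287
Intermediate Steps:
D/4976 - 1705/2277 = -4876/4976 - 1705/2277 = -4876*1/4976 - 1705*1/2277 = -1219/1244 - 155/207 = -445153/257508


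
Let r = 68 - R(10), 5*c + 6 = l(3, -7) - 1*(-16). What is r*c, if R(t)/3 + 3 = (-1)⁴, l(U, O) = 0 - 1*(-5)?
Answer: 222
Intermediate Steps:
l(U, O) = 5 (l(U, O) = 0 + 5 = 5)
R(t) = -6 (R(t) = -9 + 3*(-1)⁴ = -9 + 3*1 = -9 + 3 = -6)
c = 3 (c = -6/5 + (5 - 1*(-16))/5 = -6/5 + (5 + 16)/5 = -6/5 + (⅕)*21 = -6/5 + 21/5 = 3)
r = 74 (r = 68 - 1*(-6) = 68 + 6 = 74)
r*c = 74*3 = 222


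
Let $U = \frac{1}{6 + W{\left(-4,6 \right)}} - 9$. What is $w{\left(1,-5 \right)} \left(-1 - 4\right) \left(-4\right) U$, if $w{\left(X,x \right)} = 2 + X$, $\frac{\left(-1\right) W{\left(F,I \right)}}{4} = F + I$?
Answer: $-570$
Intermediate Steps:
$W{\left(F,I \right)} = - 4 F - 4 I$ ($W{\left(F,I \right)} = - 4 \left(F + I\right) = - 4 F - 4 I$)
$U = - \frac{19}{2}$ ($U = \frac{1}{6 - 8} - 9 = \frac{1}{-2} - 9 = - \frac{1}{2} - 9 = - \frac{19}{2} \approx -9.5$)
$w{\left(1,-5 \right)} \left(-1 - 4\right) \left(-4\right) U = \left(2 + 1\right) \left(-1 - 4\right) \left(-4\right) \left(- \frac{19}{2}\right) = 3 \left(-1 - 4\right) \left(-4\right) \left(- \frac{19}{2}\right) = 3 \left(\left(-5\right) \left(-4\right)\right) \left(- \frac{19}{2}\right) = 3 \cdot 20 \left(- \frac{19}{2}\right) = 60 \left(- \frac{19}{2}\right) = -570$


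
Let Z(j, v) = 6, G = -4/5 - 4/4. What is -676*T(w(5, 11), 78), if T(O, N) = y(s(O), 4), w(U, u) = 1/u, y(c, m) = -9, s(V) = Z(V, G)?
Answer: 6084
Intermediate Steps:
G = -9/5 (G = -4*1/5 - 4*1/4 = -4/5 - 1 = -9/5 ≈ -1.8000)
s(V) = 6
T(O, N) = -9
-676*T(w(5, 11), 78) = -676*(-9) = 6084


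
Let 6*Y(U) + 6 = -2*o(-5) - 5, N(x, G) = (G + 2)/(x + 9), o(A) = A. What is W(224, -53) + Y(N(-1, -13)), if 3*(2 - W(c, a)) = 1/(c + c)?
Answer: 821/448 ≈ 1.8326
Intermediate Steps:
N(x, G) = (2 + G)/(9 + x)
Y(U) = -⅙ (Y(U) = -1 + (-2*(-5) - 5)/6 = -1 + (10 - 5)/6 = -1 + (⅙)*5 = -1 + ⅚ = -⅙)
W(c, a) = 2 - 1/(6*c) (W(c, a) = 2 - 1/(3*(c + c)) = 2 - 1/(2*c)/3 = 2 - 1/(6*c))
W(224, -53) + Y(N(-1, -13)) = (2 - ⅙/224) - ⅙ = (2 - ⅙*1/224) - ⅙ = (2 - 1/1344) - ⅙ = 2687/1344 - ⅙ = 821/448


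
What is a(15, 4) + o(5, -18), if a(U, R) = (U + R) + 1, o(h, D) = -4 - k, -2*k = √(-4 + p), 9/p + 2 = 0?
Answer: 16 + I*√34/4 ≈ 16.0 + 1.4577*I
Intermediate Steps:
p = -9/2 (p = 9/(-2 + 0) = 9/(-2) = 9*(-½) = -9/2 ≈ -4.5000)
k = -I*√34/4 (k = -√(-4 - 9/2)/2 = -I*√34/4 ≈ -1.4577*I)
o(h, D) = -4 + I*√34/4 (o(h, D) = -4 - (-1)*I*√34/4 = -4 + I*√34/4)
a(U, R) = 1 + R + U (a(U, R) = (R + U) + 1 = 1 + R + U)
a(15, 4) + o(5, -18) = (1 + 4 + 15) + (-4 + I*√34/4) = 20 + (-4 + I*√34/4) = 16 + I*√34/4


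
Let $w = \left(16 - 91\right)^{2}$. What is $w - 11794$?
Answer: $-6169$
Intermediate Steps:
$w = 5625$ ($w = \left(-75\right)^{2} = 5625$)
$w - 11794 = 5625 - 11794 = -6169$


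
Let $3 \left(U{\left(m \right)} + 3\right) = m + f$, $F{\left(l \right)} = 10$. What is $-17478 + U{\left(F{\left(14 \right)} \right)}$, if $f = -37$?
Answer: $-17490$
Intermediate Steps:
$U{\left(m \right)} = - \frac{46}{3} + \frac{m}{3}$ ($U{\left(m \right)} = -3 + \frac{m - 37}{3} = -3 + \frac{-37 + m}{3} = -3 + \left(- \frac{37}{3} + \frac{m}{3}\right) = - \frac{46}{3} + \frac{m}{3}$)
$-17478 + U{\left(F{\left(14 \right)} \right)} = -17478 + \left(- \frac{46}{3} + \frac{1}{3} \cdot 10\right) = -17478 + \left(- \frac{46}{3} + \frac{10}{3}\right) = -17478 - 12 = -17490$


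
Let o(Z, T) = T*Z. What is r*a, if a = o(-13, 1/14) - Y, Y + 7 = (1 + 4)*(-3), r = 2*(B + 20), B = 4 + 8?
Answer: 9440/7 ≈ 1348.6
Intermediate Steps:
B = 12
r = 64 (r = 2*(12 + 20) = 2*32 = 64)
Y = -22 (Y = -7 + (1 + 4)*(-3) = -7 + 5*(-3) = -7 - 15 = -22)
a = 295/14 (a = -13/14 - 1*(-22) = (1/14)*(-13) + 22 = -13/14 + 22 = 295/14 ≈ 21.071)
r*a = 64*(295/14) = 9440/7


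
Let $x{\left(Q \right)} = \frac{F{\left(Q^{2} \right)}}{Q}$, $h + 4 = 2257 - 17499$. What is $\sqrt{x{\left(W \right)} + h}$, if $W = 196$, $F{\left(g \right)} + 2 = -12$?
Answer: $\frac{i \sqrt{2988230}}{14} \approx 123.47 i$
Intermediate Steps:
$F{\left(g \right)} = -14$ ($F{\left(g \right)} = -2 - 12 = -14$)
$h = -15246$ ($h = -4 + \left(2257 - 17499\right) = -4 - 15242 = -15246$)
$x{\left(Q \right)} = - \frac{14}{Q}$
$\sqrt{x{\left(W \right)} + h} = \sqrt{- \frac{14}{196} - 15246} = \sqrt{\left(-14\right) \frac{1}{196} - 15246} = \sqrt{- \frac{1}{14} - 15246} = \sqrt{- \frac{213445}{14}} = \frac{i \sqrt{2988230}}{14}$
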